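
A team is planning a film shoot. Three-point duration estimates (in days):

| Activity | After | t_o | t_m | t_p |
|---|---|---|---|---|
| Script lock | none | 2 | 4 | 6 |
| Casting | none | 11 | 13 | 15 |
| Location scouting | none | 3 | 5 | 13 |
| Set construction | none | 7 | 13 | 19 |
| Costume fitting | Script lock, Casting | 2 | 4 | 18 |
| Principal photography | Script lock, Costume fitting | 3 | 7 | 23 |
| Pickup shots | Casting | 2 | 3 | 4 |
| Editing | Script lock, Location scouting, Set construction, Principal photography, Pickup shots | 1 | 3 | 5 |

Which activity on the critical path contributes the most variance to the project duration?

te_Script lock = (2 + 4·4 + 6)/6 = 24/6 = 4; σ²_Script lock = ((6−2)/6)² = 0.444
te_Casting = (11 + 4·13 + 15)/6 = 78/6 = 13; σ²_Casting = ((15−11)/6)² = 0.444
te_Location scouting = (3 + 4·5 + 13)/6 = 36/6 = 6; σ²_Location scouting = ((13−3)/6)² = 2.778
te_Set construction = (7 + 4·13 + 19)/6 = 78/6 = 13; σ²_Set construction = ((19−7)/6)² = 4.000
te_Costume fitting = (2 + 4·4 + 18)/6 = 36/6 = 6; σ²_Costume fitting = ((18−2)/6)² = 7.111
te_Principal photography = (3 + 4·7 + 23)/6 = 54/6 = 9; σ²_Principal photography = ((23−3)/6)² = 11.111
te_Pickup shots = (2 + 4·3 + 4)/6 = 18/6 = 3; σ²_Pickup shots = ((4−2)/6)² = 0.111
te_Editing = (1 + 4·3 + 5)/6 = 18/6 = 3; σ²_Editing = ((5−1)/6)² = 0.444

Forward pass:
ES_Script lock = 0; EF_Script lock = 4
ES_Casting = 0; EF_Casting = 13
ES_Location scouting = 0; EF_Location scouting = 6
ES_Set construction = 0; EF_Set construction = 13
ES_Costume fitting = max(EF_Script lock=4, EF_Casting=13) = 13; EF_Costume fitting = 13+6 = 19
ES_Principal photography = max(EF_Script lock=4, EF_Costume fitting=19) = 19; EF_Principal photography = 19+9 = 28
ES_Pickup shots = 13; EF_Pickup shots = 13+3 = 16
ES_Editing = max(EF_Script lock=4, EF_Location scouting=6, EF_Set construction=13, EF_Principal photography=28, EF_Pickup shots=16) = 28; EF_Editing = 28+3 = 31
Expected project duration μ = 31 days. Critical path: Casting → Costume fitting → Principal photography → Editing.

Variances on critical path: σ²_Casting=0.444, σ²_Costume fitting=7.111, σ²_Principal photography=11.111, σ²_Editing=0.444.
Largest is σ²_Principal photography = 11.111.

Principal photography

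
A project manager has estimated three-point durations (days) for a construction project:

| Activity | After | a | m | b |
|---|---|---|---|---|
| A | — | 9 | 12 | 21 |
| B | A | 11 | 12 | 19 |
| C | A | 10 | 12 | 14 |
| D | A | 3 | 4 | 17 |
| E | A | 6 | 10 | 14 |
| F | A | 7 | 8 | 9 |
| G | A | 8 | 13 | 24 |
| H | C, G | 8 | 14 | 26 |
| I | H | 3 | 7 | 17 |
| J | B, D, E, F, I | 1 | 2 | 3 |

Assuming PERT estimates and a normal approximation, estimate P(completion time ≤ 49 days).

0.277

te_A = (9 + 4·12 + 21)/6 = 78/6 = 13; σ²_A = ((21−9)/6)² = 4.000
te_B = (11 + 4·12 + 19)/6 = 78/6 = 13; σ²_B = ((19−11)/6)² = 1.778
te_C = (10 + 4·12 + 14)/6 = 72/6 = 12; σ²_C = ((14−10)/6)² = 0.444
te_D = (3 + 4·4 + 17)/6 = 36/6 = 6; σ²_D = ((17−3)/6)² = 5.444
te_E = (6 + 4·10 + 14)/6 = 60/6 = 10; σ²_E = ((14−6)/6)² = 1.778
te_F = (7 + 4·8 + 9)/6 = 48/6 = 8; σ²_F = ((9−7)/6)² = 0.111
te_G = (8 + 4·13 + 24)/6 = 84/6 = 14; σ²_G = ((24−8)/6)² = 7.111
te_H = (8 + 4·14 + 26)/6 = 90/6 = 15; σ²_H = ((26−8)/6)² = 9.000
te_I = (3 + 4·7 + 17)/6 = 48/6 = 8; σ²_I = ((17−3)/6)² = 5.444
te_J = (1 + 4·2 + 3)/6 = 12/6 = 2; σ²_J = ((3−1)/6)² = 0.111

Forward pass:
ES_A = 0; EF_A = 13
ES_B = 13; EF_B = 13+13 = 26
ES_C = 13; EF_C = 13+12 = 25
ES_D = 13; EF_D = 13+6 = 19
ES_E = 13; EF_E = 13+10 = 23
ES_F = 13; EF_F = 13+8 = 21
ES_G = 13; EF_G = 13+14 = 27
ES_H = max(EF_C=25, EF_G=27) = 27; EF_H = 27+15 = 42
ES_I = 42; EF_I = 42+8 = 50
ES_J = max(EF_B=26, EF_D=19, EF_E=23, EF_F=21, EF_I=50) = 50; EF_J = 50+2 = 52
Expected project duration μ = 52 days. Critical path: A → G → H → I → J.

Variance along critical path = 4.000 + 7.111 + 9.000 + 5.444 + 0.111 = 25.667; σ = √25.667 = 5.066 days.
Z = (49 − 52) / 5.066 = -0.592
P(T ≤ 49) = Φ(-0.592) ≈ 0.277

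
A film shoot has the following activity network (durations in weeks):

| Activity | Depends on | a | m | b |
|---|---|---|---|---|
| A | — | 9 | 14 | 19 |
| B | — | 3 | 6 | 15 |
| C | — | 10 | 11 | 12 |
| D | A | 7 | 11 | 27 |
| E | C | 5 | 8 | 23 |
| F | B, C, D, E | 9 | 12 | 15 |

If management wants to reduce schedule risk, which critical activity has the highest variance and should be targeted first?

D

te_A = (9 + 4·14 + 19)/6 = 84/6 = 14; σ²_A = ((19−9)/6)² = 2.778
te_B = (3 + 4·6 + 15)/6 = 42/6 = 7; σ²_B = ((15−3)/6)² = 4.000
te_C = (10 + 4·11 + 12)/6 = 66/6 = 11; σ²_C = ((12−10)/6)² = 0.111
te_D = (7 + 4·11 + 27)/6 = 78/6 = 13; σ²_D = ((27−7)/6)² = 11.111
te_E = (5 + 4·8 + 23)/6 = 60/6 = 10; σ²_E = ((23−5)/6)² = 9.000
te_F = (9 + 4·12 + 15)/6 = 72/6 = 12; σ²_F = ((15−9)/6)² = 1.000

Forward pass:
ES_A = 0; EF_A = 14
ES_B = 0; EF_B = 7
ES_C = 0; EF_C = 11
ES_D = 14; EF_D = 14+13 = 27
ES_E = 11; EF_E = 11+10 = 21
ES_F = max(EF_B=7, EF_C=11, EF_D=27, EF_E=21) = 27; EF_F = 27+12 = 39
Expected project duration μ = 39 weeks. Critical path: A → D → F.

Variances on critical path: σ²_A=2.778, σ²_D=11.111, σ²_F=1.000.
Largest is σ²_D = 11.111.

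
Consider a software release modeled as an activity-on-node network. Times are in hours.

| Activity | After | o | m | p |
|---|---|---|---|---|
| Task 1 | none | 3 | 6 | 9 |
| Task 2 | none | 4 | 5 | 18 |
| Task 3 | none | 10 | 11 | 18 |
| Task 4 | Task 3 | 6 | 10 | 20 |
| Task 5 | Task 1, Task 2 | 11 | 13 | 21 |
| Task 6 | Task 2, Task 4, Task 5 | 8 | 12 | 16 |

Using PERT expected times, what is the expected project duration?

te_Task 1 = (3 + 4·6 + 9)/6 = 36/6 = 6
te_Task 2 = (4 + 4·5 + 18)/6 = 42/6 = 7
te_Task 3 = (10 + 4·11 + 18)/6 = 72/6 = 12
te_Task 4 = (6 + 4·10 + 20)/6 = 66/6 = 11
te_Task 5 = (11 + 4·13 + 21)/6 = 84/6 = 14
te_Task 6 = (8 + 4·12 + 16)/6 = 72/6 = 12

Forward pass:
ES_Task 1 = 0; EF_Task 1 = 6
ES_Task 2 = 0; EF_Task 2 = 7
ES_Task 3 = 0; EF_Task 3 = 12
ES_Task 4 = 12; EF_Task 4 = 12+11 = 23
ES_Task 5 = max(EF_Task 1=6, EF_Task 2=7) = 7; EF_Task 5 = 7+14 = 21
ES_Task 6 = max(EF_Task 2=7, EF_Task 4=23, EF_Task 5=21) = 23; EF_Task 6 = 23+12 = 35
Expected project duration μ = 35 hours. Critical path: Task 3 → Task 4 → Task 6.

35 hours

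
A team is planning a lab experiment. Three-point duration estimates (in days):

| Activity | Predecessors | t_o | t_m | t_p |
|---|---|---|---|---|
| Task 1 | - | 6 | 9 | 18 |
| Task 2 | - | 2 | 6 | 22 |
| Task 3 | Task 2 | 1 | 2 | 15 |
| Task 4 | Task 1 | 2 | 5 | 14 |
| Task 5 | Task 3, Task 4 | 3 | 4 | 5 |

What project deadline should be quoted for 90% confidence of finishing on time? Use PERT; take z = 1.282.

23.7 days

te_Task 1 = (6 + 4·9 + 18)/6 = 60/6 = 10; σ²_Task 1 = ((18−6)/6)² = 4.000
te_Task 2 = (2 + 4·6 + 22)/6 = 48/6 = 8; σ²_Task 2 = ((22−2)/6)² = 11.111
te_Task 3 = (1 + 4·2 + 15)/6 = 24/6 = 4; σ²_Task 3 = ((15−1)/6)² = 5.444
te_Task 4 = (2 + 4·5 + 14)/6 = 36/6 = 6; σ²_Task 4 = ((14−2)/6)² = 4.000
te_Task 5 = (3 + 4·4 + 5)/6 = 24/6 = 4; σ²_Task 5 = ((5−3)/6)² = 0.111

Forward pass:
ES_Task 1 = 0; EF_Task 1 = 10
ES_Task 2 = 0; EF_Task 2 = 8
ES_Task 3 = 8; EF_Task 3 = 8+4 = 12
ES_Task 4 = 10; EF_Task 4 = 10+6 = 16
ES_Task 5 = max(EF_Task 3=12, EF_Task 4=16) = 16; EF_Task 5 = 16+4 = 20
Expected project duration μ = 20 days. Critical path: Task 1 → Task 4 → Task 5.

Variance along critical path = 4.000 + 4.000 + 0.111 = 8.111; σ = 2.848 days.
D = μ + z·σ = 20 + 1.282·2.848 = 23.7 days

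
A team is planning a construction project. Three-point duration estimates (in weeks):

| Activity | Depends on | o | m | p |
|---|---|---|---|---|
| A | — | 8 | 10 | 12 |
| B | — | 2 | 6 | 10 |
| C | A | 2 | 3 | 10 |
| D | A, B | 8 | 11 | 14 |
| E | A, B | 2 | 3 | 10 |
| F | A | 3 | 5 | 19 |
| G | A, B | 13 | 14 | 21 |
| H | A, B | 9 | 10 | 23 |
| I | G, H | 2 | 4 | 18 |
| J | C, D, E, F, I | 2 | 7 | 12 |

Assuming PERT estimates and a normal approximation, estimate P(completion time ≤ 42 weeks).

te_A = (8 + 4·10 + 12)/6 = 60/6 = 10; σ²_A = ((12−8)/6)² = 0.444
te_B = (2 + 4·6 + 10)/6 = 36/6 = 6; σ²_B = ((10−2)/6)² = 1.778
te_C = (2 + 4·3 + 10)/6 = 24/6 = 4; σ²_C = ((10−2)/6)² = 1.778
te_D = (8 + 4·11 + 14)/6 = 66/6 = 11; σ²_D = ((14−8)/6)² = 1.000
te_E = (2 + 4·3 + 10)/6 = 24/6 = 4; σ²_E = ((10−2)/6)² = 1.778
te_F = (3 + 4·5 + 19)/6 = 42/6 = 7; σ²_F = ((19−3)/6)² = 7.111
te_G = (13 + 4·14 + 21)/6 = 90/6 = 15; σ²_G = ((21−13)/6)² = 1.778
te_H = (9 + 4·10 + 23)/6 = 72/6 = 12; σ²_H = ((23−9)/6)² = 5.444
te_I = (2 + 4·4 + 18)/6 = 36/6 = 6; σ²_I = ((18−2)/6)² = 7.111
te_J = (2 + 4·7 + 12)/6 = 42/6 = 7; σ²_J = ((12−2)/6)² = 2.778

Forward pass:
ES_A = 0; EF_A = 10
ES_B = 0; EF_B = 6
ES_C = 10; EF_C = 10+4 = 14
ES_D = max(EF_A=10, EF_B=6) = 10; EF_D = 10+11 = 21
ES_E = max(EF_A=10, EF_B=6) = 10; EF_E = 10+4 = 14
ES_F = 10; EF_F = 10+7 = 17
ES_G = max(EF_A=10, EF_B=6) = 10; EF_G = 10+15 = 25
ES_H = max(EF_A=10, EF_B=6) = 10; EF_H = 10+12 = 22
ES_I = max(EF_G=25, EF_H=22) = 25; EF_I = 25+6 = 31
ES_J = max(EF_C=14, EF_D=21, EF_E=14, EF_F=17, EF_I=31) = 31; EF_J = 31+7 = 38
Expected project duration μ = 38 weeks. Critical path: A → G → I → J.

Variance along critical path = 0.444 + 1.778 + 7.111 + 2.778 = 12.111; σ = √12.111 = 3.480 weeks.
Z = (42 − 38) / 3.480 = 1.149
P(T ≤ 42) = Φ(1.149) ≈ 0.875

0.875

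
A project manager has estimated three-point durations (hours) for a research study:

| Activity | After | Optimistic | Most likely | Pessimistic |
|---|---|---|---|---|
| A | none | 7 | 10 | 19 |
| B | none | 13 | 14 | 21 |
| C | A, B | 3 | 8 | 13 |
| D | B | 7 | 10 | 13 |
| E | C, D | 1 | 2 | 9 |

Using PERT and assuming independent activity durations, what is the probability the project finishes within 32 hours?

0.970

te_A = (7 + 4·10 + 19)/6 = 66/6 = 11; σ²_A = ((19−7)/6)² = 4.000
te_B = (13 + 4·14 + 21)/6 = 90/6 = 15; σ²_B = ((21−13)/6)² = 1.778
te_C = (3 + 4·8 + 13)/6 = 48/6 = 8; σ²_C = ((13−3)/6)² = 2.778
te_D = (7 + 4·10 + 13)/6 = 60/6 = 10; σ²_D = ((13−7)/6)² = 1.000
te_E = (1 + 4·2 + 9)/6 = 18/6 = 3; σ²_E = ((9−1)/6)² = 1.778

Forward pass:
ES_A = 0; EF_A = 11
ES_B = 0; EF_B = 15
ES_C = max(EF_A=11, EF_B=15) = 15; EF_C = 15+8 = 23
ES_D = 15; EF_D = 15+10 = 25
ES_E = max(EF_C=23, EF_D=25) = 25; EF_E = 25+3 = 28
Expected project duration μ = 28 hours. Critical path: B → D → E.

Variance along critical path = 1.778 + 1.000 + 1.778 = 4.556; σ = √4.556 = 2.134 hours.
Z = (32 − 28) / 2.134 = 1.874
P(T ≤ 32) = Φ(1.874) ≈ 0.970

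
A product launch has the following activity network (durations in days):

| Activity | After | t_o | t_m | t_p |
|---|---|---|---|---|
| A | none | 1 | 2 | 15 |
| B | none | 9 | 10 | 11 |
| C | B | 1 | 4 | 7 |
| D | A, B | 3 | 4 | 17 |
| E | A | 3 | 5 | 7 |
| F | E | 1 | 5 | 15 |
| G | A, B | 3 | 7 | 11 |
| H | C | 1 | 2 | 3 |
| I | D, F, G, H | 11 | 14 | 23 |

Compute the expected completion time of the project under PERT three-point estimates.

32 days

te_A = (1 + 4·2 + 15)/6 = 24/6 = 4
te_B = (9 + 4·10 + 11)/6 = 60/6 = 10
te_C = (1 + 4·4 + 7)/6 = 24/6 = 4
te_D = (3 + 4·4 + 17)/6 = 36/6 = 6
te_E = (3 + 4·5 + 7)/6 = 30/6 = 5
te_F = (1 + 4·5 + 15)/6 = 36/6 = 6
te_G = (3 + 4·7 + 11)/6 = 42/6 = 7
te_H = (1 + 4·2 + 3)/6 = 12/6 = 2
te_I = (11 + 4·14 + 23)/6 = 90/6 = 15

Forward pass:
ES_A = 0; EF_A = 4
ES_B = 0; EF_B = 10
ES_C = 10; EF_C = 10+4 = 14
ES_D = max(EF_A=4, EF_B=10) = 10; EF_D = 10+6 = 16
ES_E = 4; EF_E = 4+5 = 9
ES_F = 9; EF_F = 9+6 = 15
ES_G = max(EF_A=4, EF_B=10) = 10; EF_G = 10+7 = 17
ES_H = 14; EF_H = 14+2 = 16
ES_I = max(EF_D=16, EF_F=15, EF_G=17, EF_H=16) = 17; EF_I = 17+15 = 32
Expected project duration μ = 32 days. Critical path: B → G → I.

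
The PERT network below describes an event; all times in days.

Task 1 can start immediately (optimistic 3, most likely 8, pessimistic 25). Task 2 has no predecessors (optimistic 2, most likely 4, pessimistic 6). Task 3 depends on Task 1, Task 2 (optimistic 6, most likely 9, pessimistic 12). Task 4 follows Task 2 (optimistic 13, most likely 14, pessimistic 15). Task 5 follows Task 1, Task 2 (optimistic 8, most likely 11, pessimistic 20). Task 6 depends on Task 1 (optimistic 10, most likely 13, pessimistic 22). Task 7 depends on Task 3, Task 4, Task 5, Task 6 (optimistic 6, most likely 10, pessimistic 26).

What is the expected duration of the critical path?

te_Task 1 = (3 + 4·8 + 25)/6 = 60/6 = 10
te_Task 2 = (2 + 4·4 + 6)/6 = 24/6 = 4
te_Task 3 = (6 + 4·9 + 12)/6 = 54/6 = 9
te_Task 4 = (13 + 4·14 + 15)/6 = 84/6 = 14
te_Task 5 = (8 + 4·11 + 20)/6 = 72/6 = 12
te_Task 6 = (10 + 4·13 + 22)/6 = 84/6 = 14
te_Task 7 = (6 + 4·10 + 26)/6 = 72/6 = 12

Forward pass:
ES_Task 1 = 0; EF_Task 1 = 10
ES_Task 2 = 0; EF_Task 2 = 4
ES_Task 3 = max(EF_Task 1=10, EF_Task 2=4) = 10; EF_Task 3 = 10+9 = 19
ES_Task 4 = 4; EF_Task 4 = 4+14 = 18
ES_Task 5 = max(EF_Task 1=10, EF_Task 2=4) = 10; EF_Task 5 = 10+12 = 22
ES_Task 6 = 10; EF_Task 6 = 10+14 = 24
ES_Task 7 = max(EF_Task 3=19, EF_Task 4=18, EF_Task 5=22, EF_Task 6=24) = 24; EF_Task 7 = 24+12 = 36
Expected project duration μ = 36 days. Critical path: Task 1 → Task 6 → Task 7.

36 days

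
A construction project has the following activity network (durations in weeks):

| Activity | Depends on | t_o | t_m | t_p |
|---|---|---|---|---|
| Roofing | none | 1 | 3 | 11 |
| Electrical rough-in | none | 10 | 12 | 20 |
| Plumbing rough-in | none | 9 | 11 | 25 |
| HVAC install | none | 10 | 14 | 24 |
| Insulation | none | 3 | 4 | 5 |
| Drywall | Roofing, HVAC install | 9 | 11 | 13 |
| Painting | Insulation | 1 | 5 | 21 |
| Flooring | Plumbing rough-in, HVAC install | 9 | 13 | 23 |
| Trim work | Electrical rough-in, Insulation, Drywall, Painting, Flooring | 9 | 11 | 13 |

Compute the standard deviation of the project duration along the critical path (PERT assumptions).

3.37 weeks

te_Roofing = (1 + 4·3 + 11)/6 = 24/6 = 4; σ²_Roofing = ((11−1)/6)² = 2.778
te_Electrical rough-in = (10 + 4·12 + 20)/6 = 78/6 = 13; σ²_Electrical rough-in = ((20−10)/6)² = 2.778
te_Plumbing rough-in = (9 + 4·11 + 25)/6 = 78/6 = 13; σ²_Plumbing rough-in = ((25−9)/6)² = 7.111
te_HVAC install = (10 + 4·14 + 24)/6 = 90/6 = 15; σ²_HVAC install = ((24−10)/6)² = 5.444
te_Insulation = (3 + 4·4 + 5)/6 = 24/6 = 4; σ²_Insulation = ((5−3)/6)² = 0.111
te_Drywall = (9 + 4·11 + 13)/6 = 66/6 = 11; σ²_Drywall = ((13−9)/6)² = 0.444
te_Painting = (1 + 4·5 + 21)/6 = 42/6 = 7; σ²_Painting = ((21−1)/6)² = 11.111
te_Flooring = (9 + 4·13 + 23)/6 = 84/6 = 14; σ²_Flooring = ((23−9)/6)² = 5.444
te_Trim work = (9 + 4·11 + 13)/6 = 66/6 = 11; σ²_Trim work = ((13−9)/6)² = 0.444

Forward pass:
ES_Roofing = 0; EF_Roofing = 4
ES_Electrical rough-in = 0; EF_Electrical rough-in = 13
ES_Plumbing rough-in = 0; EF_Plumbing rough-in = 13
ES_HVAC install = 0; EF_HVAC install = 15
ES_Insulation = 0; EF_Insulation = 4
ES_Drywall = max(EF_Roofing=4, EF_HVAC install=15) = 15; EF_Drywall = 15+11 = 26
ES_Painting = 4; EF_Painting = 4+7 = 11
ES_Flooring = max(EF_Plumbing rough-in=13, EF_HVAC install=15) = 15; EF_Flooring = 15+14 = 29
ES_Trim work = max(EF_Electrical rough-in=13, EF_Insulation=4, EF_Drywall=26, EF_Painting=11, EF_Flooring=29) = 29; EF_Trim work = 29+11 = 40
Expected project duration μ = 40 weeks. Critical path: HVAC install → Flooring → Trim work.

Variance along critical path = 5.444 + 5.444 + 0.444 = 11.333
σ = √11.333 = 3.367 weeks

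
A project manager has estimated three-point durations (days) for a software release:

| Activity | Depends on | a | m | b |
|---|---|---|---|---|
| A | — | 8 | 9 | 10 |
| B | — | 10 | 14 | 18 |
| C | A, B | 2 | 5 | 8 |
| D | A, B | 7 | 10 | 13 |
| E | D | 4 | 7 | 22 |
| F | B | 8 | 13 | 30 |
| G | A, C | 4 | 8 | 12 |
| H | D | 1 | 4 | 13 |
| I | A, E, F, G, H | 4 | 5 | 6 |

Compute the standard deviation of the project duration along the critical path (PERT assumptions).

te_A = (8 + 4·9 + 10)/6 = 54/6 = 9; σ²_A = ((10−8)/6)² = 0.111
te_B = (10 + 4·14 + 18)/6 = 84/6 = 14; σ²_B = ((18−10)/6)² = 1.778
te_C = (2 + 4·5 + 8)/6 = 30/6 = 5; σ²_C = ((8−2)/6)² = 1.000
te_D = (7 + 4·10 + 13)/6 = 60/6 = 10; σ²_D = ((13−7)/6)² = 1.000
te_E = (4 + 4·7 + 22)/6 = 54/6 = 9; σ²_E = ((22−4)/6)² = 9.000
te_F = (8 + 4·13 + 30)/6 = 90/6 = 15; σ²_F = ((30−8)/6)² = 13.444
te_G = (4 + 4·8 + 12)/6 = 48/6 = 8; σ²_G = ((12−4)/6)² = 1.778
te_H = (1 + 4·4 + 13)/6 = 30/6 = 5; σ²_H = ((13−1)/6)² = 4.000
te_I = (4 + 4·5 + 6)/6 = 30/6 = 5; σ²_I = ((6−4)/6)² = 0.111

Forward pass:
ES_A = 0; EF_A = 9
ES_B = 0; EF_B = 14
ES_C = max(EF_A=9, EF_B=14) = 14; EF_C = 14+5 = 19
ES_D = max(EF_A=9, EF_B=14) = 14; EF_D = 14+10 = 24
ES_E = 24; EF_E = 24+9 = 33
ES_F = 14; EF_F = 14+15 = 29
ES_G = max(EF_A=9, EF_C=19) = 19; EF_G = 19+8 = 27
ES_H = 24; EF_H = 24+5 = 29
ES_I = max(EF_A=9, EF_E=33, EF_F=29, EF_G=27, EF_H=29) = 33; EF_I = 33+5 = 38
Expected project duration μ = 38 days. Critical path: B → D → E → I.

Variance along critical path = 1.778 + 1.000 + 9.000 + 0.111 = 11.889
σ = √11.889 = 3.448 days

3.45 days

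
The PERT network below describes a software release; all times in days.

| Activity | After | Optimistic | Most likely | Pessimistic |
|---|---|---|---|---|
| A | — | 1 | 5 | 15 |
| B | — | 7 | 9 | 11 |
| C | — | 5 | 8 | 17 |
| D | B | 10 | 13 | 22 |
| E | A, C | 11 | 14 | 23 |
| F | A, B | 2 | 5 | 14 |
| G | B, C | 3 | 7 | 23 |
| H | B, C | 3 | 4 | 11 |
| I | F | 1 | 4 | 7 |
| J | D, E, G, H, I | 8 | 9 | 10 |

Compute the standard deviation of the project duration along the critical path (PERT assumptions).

2.85 days

te_A = (1 + 4·5 + 15)/6 = 36/6 = 6; σ²_A = ((15−1)/6)² = 5.444
te_B = (7 + 4·9 + 11)/6 = 54/6 = 9; σ²_B = ((11−7)/6)² = 0.444
te_C = (5 + 4·8 + 17)/6 = 54/6 = 9; σ²_C = ((17−5)/6)² = 4.000
te_D = (10 + 4·13 + 22)/6 = 84/6 = 14; σ²_D = ((22−10)/6)² = 4.000
te_E = (11 + 4·14 + 23)/6 = 90/6 = 15; σ²_E = ((23−11)/6)² = 4.000
te_F = (2 + 4·5 + 14)/6 = 36/6 = 6; σ²_F = ((14−2)/6)² = 4.000
te_G = (3 + 4·7 + 23)/6 = 54/6 = 9; σ²_G = ((23−3)/6)² = 11.111
te_H = (3 + 4·4 + 11)/6 = 30/6 = 5; σ²_H = ((11−3)/6)² = 1.778
te_I = (1 + 4·4 + 7)/6 = 24/6 = 4; σ²_I = ((7−1)/6)² = 1.000
te_J = (8 + 4·9 + 10)/6 = 54/6 = 9; σ²_J = ((10−8)/6)² = 0.111

Forward pass:
ES_A = 0; EF_A = 6
ES_B = 0; EF_B = 9
ES_C = 0; EF_C = 9
ES_D = 9; EF_D = 9+14 = 23
ES_E = max(EF_A=6, EF_C=9) = 9; EF_E = 9+15 = 24
ES_F = max(EF_A=6, EF_B=9) = 9; EF_F = 9+6 = 15
ES_G = max(EF_B=9, EF_C=9) = 9; EF_G = 9+9 = 18
ES_H = max(EF_B=9, EF_C=9) = 9; EF_H = 9+5 = 14
ES_I = 15; EF_I = 15+4 = 19
ES_J = max(EF_D=23, EF_E=24, EF_G=18, EF_H=14, EF_I=19) = 24; EF_J = 24+9 = 33
Expected project duration μ = 33 days. Critical path: C → E → J.

Variance along critical path = 4.000 + 4.000 + 0.111 = 8.111
σ = √8.111 = 2.848 days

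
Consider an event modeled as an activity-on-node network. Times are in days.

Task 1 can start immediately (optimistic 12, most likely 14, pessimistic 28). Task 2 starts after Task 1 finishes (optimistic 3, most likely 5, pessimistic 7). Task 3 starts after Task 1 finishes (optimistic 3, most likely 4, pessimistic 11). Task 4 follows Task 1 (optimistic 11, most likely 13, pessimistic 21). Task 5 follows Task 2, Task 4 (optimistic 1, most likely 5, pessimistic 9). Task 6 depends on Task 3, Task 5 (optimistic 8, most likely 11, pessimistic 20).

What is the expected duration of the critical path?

te_Task 1 = (12 + 4·14 + 28)/6 = 96/6 = 16
te_Task 2 = (3 + 4·5 + 7)/6 = 30/6 = 5
te_Task 3 = (3 + 4·4 + 11)/6 = 30/6 = 5
te_Task 4 = (11 + 4·13 + 21)/6 = 84/6 = 14
te_Task 5 = (1 + 4·5 + 9)/6 = 30/6 = 5
te_Task 6 = (8 + 4·11 + 20)/6 = 72/6 = 12

Forward pass:
ES_Task 1 = 0; EF_Task 1 = 16
ES_Task 2 = 16; EF_Task 2 = 16+5 = 21
ES_Task 3 = 16; EF_Task 3 = 16+5 = 21
ES_Task 4 = 16; EF_Task 4 = 16+14 = 30
ES_Task 5 = max(EF_Task 2=21, EF_Task 4=30) = 30; EF_Task 5 = 30+5 = 35
ES_Task 6 = max(EF_Task 3=21, EF_Task 5=35) = 35; EF_Task 6 = 35+12 = 47
Expected project duration μ = 47 days. Critical path: Task 1 → Task 4 → Task 5 → Task 6.

47 days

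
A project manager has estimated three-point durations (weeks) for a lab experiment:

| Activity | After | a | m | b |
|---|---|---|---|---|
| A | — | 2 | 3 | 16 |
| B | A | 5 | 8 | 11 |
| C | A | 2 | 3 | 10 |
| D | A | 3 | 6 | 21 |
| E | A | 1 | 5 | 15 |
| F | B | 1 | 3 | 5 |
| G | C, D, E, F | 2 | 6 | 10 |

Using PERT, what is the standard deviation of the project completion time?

2.94 weeks

te_A = (2 + 4·3 + 16)/6 = 30/6 = 5; σ²_A = ((16−2)/6)² = 5.444
te_B = (5 + 4·8 + 11)/6 = 48/6 = 8; σ²_B = ((11−5)/6)² = 1.000
te_C = (2 + 4·3 + 10)/6 = 24/6 = 4; σ²_C = ((10−2)/6)² = 1.778
te_D = (3 + 4·6 + 21)/6 = 48/6 = 8; σ²_D = ((21−3)/6)² = 9.000
te_E = (1 + 4·5 + 15)/6 = 36/6 = 6; σ²_E = ((15−1)/6)² = 5.444
te_F = (1 + 4·3 + 5)/6 = 18/6 = 3; σ²_F = ((5−1)/6)² = 0.444
te_G = (2 + 4·6 + 10)/6 = 36/6 = 6; σ²_G = ((10−2)/6)² = 1.778

Forward pass:
ES_A = 0; EF_A = 5
ES_B = 5; EF_B = 5+8 = 13
ES_C = 5; EF_C = 5+4 = 9
ES_D = 5; EF_D = 5+8 = 13
ES_E = 5; EF_E = 5+6 = 11
ES_F = 13; EF_F = 13+3 = 16
ES_G = max(EF_C=9, EF_D=13, EF_E=11, EF_F=16) = 16; EF_G = 16+6 = 22
Expected project duration μ = 22 weeks. Critical path: A → B → F → G.

Variance along critical path = 5.444 + 1.000 + 0.444 + 1.778 = 8.667
σ = √8.667 = 2.944 weeks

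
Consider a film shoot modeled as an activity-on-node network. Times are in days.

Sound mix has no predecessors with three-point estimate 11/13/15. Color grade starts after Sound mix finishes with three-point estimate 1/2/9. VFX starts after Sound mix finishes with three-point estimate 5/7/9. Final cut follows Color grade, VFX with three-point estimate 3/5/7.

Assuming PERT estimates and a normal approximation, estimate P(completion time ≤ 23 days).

0.042

te_Sound mix = (11 + 4·13 + 15)/6 = 78/6 = 13; σ²_Sound mix = ((15−11)/6)² = 0.444
te_Color grade = (1 + 4·2 + 9)/6 = 18/6 = 3; σ²_Color grade = ((9−1)/6)² = 1.778
te_VFX = (5 + 4·7 + 9)/6 = 42/6 = 7; σ²_VFX = ((9−5)/6)² = 0.444
te_Final cut = (3 + 4·5 + 7)/6 = 30/6 = 5; σ²_Final cut = ((7−3)/6)² = 0.444

Forward pass:
ES_Sound mix = 0; EF_Sound mix = 13
ES_Color grade = 13; EF_Color grade = 13+3 = 16
ES_VFX = 13; EF_VFX = 13+7 = 20
ES_Final cut = max(EF_Color grade=16, EF_VFX=20) = 20; EF_Final cut = 20+5 = 25
Expected project duration μ = 25 days. Critical path: Sound mix → VFX → Final cut.

Variance along critical path = 0.444 + 0.444 + 0.444 = 1.333; σ = √1.333 = 1.155 days.
Z = (23 − 25) / 1.155 = -1.732
P(T ≤ 23) = Φ(-1.732) ≈ 0.042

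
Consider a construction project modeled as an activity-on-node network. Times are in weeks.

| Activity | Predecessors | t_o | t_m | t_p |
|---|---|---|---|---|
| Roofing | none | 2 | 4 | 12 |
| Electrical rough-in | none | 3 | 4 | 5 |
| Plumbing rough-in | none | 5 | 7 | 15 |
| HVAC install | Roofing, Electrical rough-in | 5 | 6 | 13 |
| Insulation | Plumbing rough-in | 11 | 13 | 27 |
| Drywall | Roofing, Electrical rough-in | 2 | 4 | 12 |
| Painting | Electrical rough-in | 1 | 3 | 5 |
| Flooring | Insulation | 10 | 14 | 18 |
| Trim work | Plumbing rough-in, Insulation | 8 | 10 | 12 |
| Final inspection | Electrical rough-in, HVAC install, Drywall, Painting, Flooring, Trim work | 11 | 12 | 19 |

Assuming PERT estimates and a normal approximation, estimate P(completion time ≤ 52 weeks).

0.707

te_Roofing = (2 + 4·4 + 12)/6 = 30/6 = 5; σ²_Roofing = ((12−2)/6)² = 2.778
te_Electrical rough-in = (3 + 4·4 + 5)/6 = 24/6 = 4; σ²_Electrical rough-in = ((5−3)/6)² = 0.111
te_Plumbing rough-in = (5 + 4·7 + 15)/6 = 48/6 = 8; σ²_Plumbing rough-in = ((15−5)/6)² = 2.778
te_HVAC install = (5 + 4·6 + 13)/6 = 42/6 = 7; σ²_HVAC install = ((13−5)/6)² = 1.778
te_Insulation = (11 + 4·13 + 27)/6 = 90/6 = 15; σ²_Insulation = ((27−11)/6)² = 7.111
te_Drywall = (2 + 4·4 + 12)/6 = 30/6 = 5; σ²_Drywall = ((12−2)/6)² = 2.778
te_Painting = (1 + 4·3 + 5)/6 = 18/6 = 3; σ²_Painting = ((5−1)/6)² = 0.444
te_Flooring = (10 + 4·14 + 18)/6 = 84/6 = 14; σ²_Flooring = ((18−10)/6)² = 1.778
te_Trim work = (8 + 4·10 + 12)/6 = 60/6 = 10; σ²_Trim work = ((12−8)/6)² = 0.444
te_Final inspection = (11 + 4·12 + 19)/6 = 78/6 = 13; σ²_Final inspection = ((19−11)/6)² = 1.778

Forward pass:
ES_Roofing = 0; EF_Roofing = 5
ES_Electrical rough-in = 0; EF_Electrical rough-in = 4
ES_Plumbing rough-in = 0; EF_Plumbing rough-in = 8
ES_HVAC install = max(EF_Roofing=5, EF_Electrical rough-in=4) = 5; EF_HVAC install = 5+7 = 12
ES_Insulation = 8; EF_Insulation = 8+15 = 23
ES_Drywall = max(EF_Roofing=5, EF_Electrical rough-in=4) = 5; EF_Drywall = 5+5 = 10
ES_Painting = 4; EF_Painting = 4+3 = 7
ES_Flooring = 23; EF_Flooring = 23+14 = 37
ES_Trim work = max(EF_Plumbing rough-in=8, EF_Insulation=23) = 23; EF_Trim work = 23+10 = 33
ES_Final inspection = max(EF_Electrical rough-in=4, EF_HVAC install=12, EF_Drywall=10, EF_Painting=7, EF_Flooring=37, EF_Trim work=33) = 37; EF_Final inspection = 37+13 = 50
Expected project duration μ = 50 weeks. Critical path: Plumbing rough-in → Insulation → Flooring → Final inspection.

Variance along critical path = 2.778 + 7.111 + 1.778 + 1.778 = 13.444; σ = √13.444 = 3.667 weeks.
Z = (52 − 50) / 3.667 = 0.545
P(T ≤ 52) = Φ(0.545) ≈ 0.707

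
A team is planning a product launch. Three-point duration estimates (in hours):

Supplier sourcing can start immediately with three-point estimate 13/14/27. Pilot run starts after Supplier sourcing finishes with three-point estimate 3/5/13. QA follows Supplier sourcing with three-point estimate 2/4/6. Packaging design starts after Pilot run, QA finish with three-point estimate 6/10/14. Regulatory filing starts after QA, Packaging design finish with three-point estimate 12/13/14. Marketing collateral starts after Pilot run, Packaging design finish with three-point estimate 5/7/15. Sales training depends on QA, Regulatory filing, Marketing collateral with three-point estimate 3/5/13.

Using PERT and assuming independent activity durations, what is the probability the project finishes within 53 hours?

0.711

te_Supplier sourcing = (13 + 4·14 + 27)/6 = 96/6 = 16; σ²_Supplier sourcing = ((27−13)/6)² = 5.444
te_Pilot run = (3 + 4·5 + 13)/6 = 36/6 = 6; σ²_Pilot run = ((13−3)/6)² = 2.778
te_QA = (2 + 4·4 + 6)/6 = 24/6 = 4; σ²_QA = ((6−2)/6)² = 0.444
te_Packaging design = (6 + 4·10 + 14)/6 = 60/6 = 10; σ²_Packaging design = ((14−6)/6)² = 1.778
te_Regulatory filing = (12 + 4·13 + 14)/6 = 78/6 = 13; σ²_Regulatory filing = ((14−12)/6)² = 0.111
te_Marketing collateral = (5 + 4·7 + 15)/6 = 48/6 = 8; σ²_Marketing collateral = ((15−5)/6)² = 2.778
te_Sales training = (3 + 4·5 + 13)/6 = 36/6 = 6; σ²_Sales training = ((13−3)/6)² = 2.778

Forward pass:
ES_Supplier sourcing = 0; EF_Supplier sourcing = 16
ES_Pilot run = 16; EF_Pilot run = 16+6 = 22
ES_QA = 16; EF_QA = 16+4 = 20
ES_Packaging design = max(EF_Pilot run=22, EF_QA=20) = 22; EF_Packaging design = 22+10 = 32
ES_Regulatory filing = max(EF_QA=20, EF_Packaging design=32) = 32; EF_Regulatory filing = 32+13 = 45
ES_Marketing collateral = max(EF_Pilot run=22, EF_Packaging design=32) = 32; EF_Marketing collateral = 32+8 = 40
ES_Sales training = max(EF_QA=20, EF_Regulatory filing=45, EF_Marketing collateral=40) = 45; EF_Sales training = 45+6 = 51
Expected project duration μ = 51 hours. Critical path: Supplier sourcing → Pilot run → Packaging design → Regulatory filing → Sales training.

Variance along critical path = 5.444 + 2.778 + 1.778 + 0.111 + 2.778 = 12.889; σ = √12.889 = 3.590 hours.
Z = (53 − 51) / 3.590 = 0.557
P(T ≤ 53) = Φ(0.557) ≈ 0.711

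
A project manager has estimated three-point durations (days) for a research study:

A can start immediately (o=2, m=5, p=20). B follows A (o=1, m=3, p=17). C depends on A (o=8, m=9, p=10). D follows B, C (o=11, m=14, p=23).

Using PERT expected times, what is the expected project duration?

31 days

te_A = (2 + 4·5 + 20)/6 = 42/6 = 7
te_B = (1 + 4·3 + 17)/6 = 30/6 = 5
te_C = (8 + 4·9 + 10)/6 = 54/6 = 9
te_D = (11 + 4·14 + 23)/6 = 90/6 = 15

Forward pass:
ES_A = 0; EF_A = 7
ES_B = 7; EF_B = 7+5 = 12
ES_C = 7; EF_C = 7+9 = 16
ES_D = max(EF_B=12, EF_C=16) = 16; EF_D = 16+15 = 31
Expected project duration μ = 31 days. Critical path: A → C → D.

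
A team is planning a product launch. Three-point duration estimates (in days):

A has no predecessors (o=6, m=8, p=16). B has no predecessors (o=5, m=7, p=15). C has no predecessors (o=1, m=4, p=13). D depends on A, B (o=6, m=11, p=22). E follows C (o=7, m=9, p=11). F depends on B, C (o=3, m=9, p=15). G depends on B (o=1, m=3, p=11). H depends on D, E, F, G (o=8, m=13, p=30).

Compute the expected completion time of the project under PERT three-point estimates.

36 days

te_A = (6 + 4·8 + 16)/6 = 54/6 = 9
te_B = (5 + 4·7 + 15)/6 = 48/6 = 8
te_C = (1 + 4·4 + 13)/6 = 30/6 = 5
te_D = (6 + 4·11 + 22)/6 = 72/6 = 12
te_E = (7 + 4·9 + 11)/6 = 54/6 = 9
te_F = (3 + 4·9 + 15)/6 = 54/6 = 9
te_G = (1 + 4·3 + 11)/6 = 24/6 = 4
te_H = (8 + 4·13 + 30)/6 = 90/6 = 15

Forward pass:
ES_A = 0; EF_A = 9
ES_B = 0; EF_B = 8
ES_C = 0; EF_C = 5
ES_D = max(EF_A=9, EF_B=8) = 9; EF_D = 9+12 = 21
ES_E = 5; EF_E = 5+9 = 14
ES_F = max(EF_B=8, EF_C=5) = 8; EF_F = 8+9 = 17
ES_G = 8; EF_G = 8+4 = 12
ES_H = max(EF_D=21, EF_E=14, EF_F=17, EF_G=12) = 21; EF_H = 21+15 = 36
Expected project duration μ = 36 days. Critical path: A → D → H.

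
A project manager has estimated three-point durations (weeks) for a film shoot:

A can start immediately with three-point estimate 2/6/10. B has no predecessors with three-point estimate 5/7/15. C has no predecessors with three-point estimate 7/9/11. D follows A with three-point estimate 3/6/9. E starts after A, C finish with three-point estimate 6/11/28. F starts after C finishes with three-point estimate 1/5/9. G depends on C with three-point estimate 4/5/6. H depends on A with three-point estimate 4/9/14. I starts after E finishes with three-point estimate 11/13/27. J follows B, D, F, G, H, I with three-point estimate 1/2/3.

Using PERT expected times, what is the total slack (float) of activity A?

3 weeks

te_A = (2 + 4·6 + 10)/6 = 36/6 = 6
te_B = (5 + 4·7 + 15)/6 = 48/6 = 8
te_C = (7 + 4·9 + 11)/6 = 54/6 = 9
te_D = (3 + 4·6 + 9)/6 = 36/6 = 6
te_E = (6 + 4·11 + 28)/6 = 78/6 = 13
te_F = (1 + 4·5 + 9)/6 = 30/6 = 5
te_G = (4 + 4·5 + 6)/6 = 30/6 = 5
te_H = (4 + 4·9 + 14)/6 = 54/6 = 9
te_I = (11 + 4·13 + 27)/6 = 90/6 = 15
te_J = (1 + 4·2 + 3)/6 = 12/6 = 2

Forward pass:
ES_A = 0; EF_A = 6
ES_B = 0; EF_B = 8
ES_C = 0; EF_C = 9
ES_D = 6; EF_D = 6+6 = 12
ES_E = max(EF_A=6, EF_C=9) = 9; EF_E = 9+13 = 22
ES_F = 9; EF_F = 9+5 = 14
ES_G = 9; EF_G = 9+5 = 14
ES_H = 6; EF_H = 6+9 = 15
ES_I = 22; EF_I = 22+15 = 37
ES_J = max(EF_B=8, EF_D=12, EF_F=14, EF_G=14, EF_H=15, EF_I=37) = 37; EF_J = 37+2 = 39
Expected project duration μ = 39 weeks. Critical path: C → E → I → J.

Backward pass:
LF_J = 39; LS_J = 39−2 = 37
LF_I = LS_J = 37; LS_I = 37−15 = 22
LF_H = LS_J = 37; LS_H = 37−9 = 28
LF_G = LS_J = 37; LS_G = 37−5 = 32
LF_F = LS_J = 37; LS_F = 37−5 = 32
LF_E = LS_I = 22; LS_E = 22−13 = 9
LF_D = LS_J = 37; LS_D = 37−6 = 31
LF_C = min(LS_E=9, LS_F=32, LS_G=32) = 9; LS_C = 9−9 = 0
LF_B = LS_J = 37; LS_B = 37−8 = 29
LF_A = min(LS_D=31, LS_E=9, LS_H=28) = 9; LS_A = 9−6 = 3
Slack_A = LS_A − ES_A = 3 − 0 = 3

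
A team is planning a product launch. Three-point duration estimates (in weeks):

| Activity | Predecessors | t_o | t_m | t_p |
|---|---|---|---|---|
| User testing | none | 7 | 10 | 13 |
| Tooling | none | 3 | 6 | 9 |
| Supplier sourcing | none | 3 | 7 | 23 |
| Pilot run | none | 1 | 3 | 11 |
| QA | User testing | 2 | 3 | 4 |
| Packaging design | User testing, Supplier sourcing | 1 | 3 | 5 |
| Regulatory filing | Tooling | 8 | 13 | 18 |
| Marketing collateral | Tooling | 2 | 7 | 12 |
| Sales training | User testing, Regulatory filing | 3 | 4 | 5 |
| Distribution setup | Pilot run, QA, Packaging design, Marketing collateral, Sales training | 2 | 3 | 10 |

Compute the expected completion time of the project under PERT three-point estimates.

te_User testing = (7 + 4·10 + 13)/6 = 60/6 = 10
te_Tooling = (3 + 4·6 + 9)/6 = 36/6 = 6
te_Supplier sourcing = (3 + 4·7 + 23)/6 = 54/6 = 9
te_Pilot run = (1 + 4·3 + 11)/6 = 24/6 = 4
te_QA = (2 + 4·3 + 4)/6 = 18/6 = 3
te_Packaging design = (1 + 4·3 + 5)/6 = 18/6 = 3
te_Regulatory filing = (8 + 4·13 + 18)/6 = 78/6 = 13
te_Marketing collateral = (2 + 4·7 + 12)/6 = 42/6 = 7
te_Sales training = (3 + 4·4 + 5)/6 = 24/6 = 4
te_Distribution setup = (2 + 4·3 + 10)/6 = 24/6 = 4

Forward pass:
ES_User testing = 0; EF_User testing = 10
ES_Tooling = 0; EF_Tooling = 6
ES_Supplier sourcing = 0; EF_Supplier sourcing = 9
ES_Pilot run = 0; EF_Pilot run = 4
ES_QA = 10; EF_QA = 10+3 = 13
ES_Packaging design = max(EF_User testing=10, EF_Supplier sourcing=9) = 10; EF_Packaging design = 10+3 = 13
ES_Regulatory filing = 6; EF_Regulatory filing = 6+13 = 19
ES_Marketing collateral = 6; EF_Marketing collateral = 6+7 = 13
ES_Sales training = max(EF_User testing=10, EF_Regulatory filing=19) = 19; EF_Sales training = 19+4 = 23
ES_Distribution setup = max(EF_Pilot run=4, EF_QA=13, EF_Packaging design=13, EF_Marketing collateral=13, EF_Sales training=23) = 23; EF_Distribution setup = 23+4 = 27
Expected project duration μ = 27 weeks. Critical path: Tooling → Regulatory filing → Sales training → Distribution setup.

27 weeks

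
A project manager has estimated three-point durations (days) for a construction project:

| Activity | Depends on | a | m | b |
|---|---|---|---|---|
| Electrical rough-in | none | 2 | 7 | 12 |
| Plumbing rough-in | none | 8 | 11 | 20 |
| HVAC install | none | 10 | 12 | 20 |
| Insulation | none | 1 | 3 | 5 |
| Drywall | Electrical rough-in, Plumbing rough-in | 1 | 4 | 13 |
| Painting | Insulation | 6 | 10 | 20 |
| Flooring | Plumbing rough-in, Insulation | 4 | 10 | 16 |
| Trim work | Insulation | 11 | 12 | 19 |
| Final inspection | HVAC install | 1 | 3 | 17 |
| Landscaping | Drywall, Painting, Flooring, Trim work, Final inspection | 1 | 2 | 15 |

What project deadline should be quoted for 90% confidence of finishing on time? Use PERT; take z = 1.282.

30.7 days

te_Electrical rough-in = (2 + 4·7 + 12)/6 = 42/6 = 7; σ²_Electrical rough-in = ((12−2)/6)² = 2.778
te_Plumbing rough-in = (8 + 4·11 + 20)/6 = 72/6 = 12; σ²_Plumbing rough-in = ((20−8)/6)² = 4.000
te_HVAC install = (10 + 4·12 + 20)/6 = 78/6 = 13; σ²_HVAC install = ((20−10)/6)² = 2.778
te_Insulation = (1 + 4·3 + 5)/6 = 18/6 = 3; σ²_Insulation = ((5−1)/6)² = 0.444
te_Drywall = (1 + 4·4 + 13)/6 = 30/6 = 5; σ²_Drywall = ((13−1)/6)² = 4.000
te_Painting = (6 + 4·10 + 20)/6 = 66/6 = 11; σ²_Painting = ((20−6)/6)² = 5.444
te_Flooring = (4 + 4·10 + 16)/6 = 60/6 = 10; σ²_Flooring = ((16−4)/6)² = 4.000
te_Trim work = (11 + 4·12 + 19)/6 = 78/6 = 13; σ²_Trim work = ((19−11)/6)² = 1.778
te_Final inspection = (1 + 4·3 + 17)/6 = 30/6 = 5; σ²_Final inspection = ((17−1)/6)² = 7.111
te_Landscaping = (1 + 4·2 + 15)/6 = 24/6 = 4; σ²_Landscaping = ((15−1)/6)² = 5.444

Forward pass:
ES_Electrical rough-in = 0; EF_Electrical rough-in = 7
ES_Plumbing rough-in = 0; EF_Plumbing rough-in = 12
ES_HVAC install = 0; EF_HVAC install = 13
ES_Insulation = 0; EF_Insulation = 3
ES_Drywall = max(EF_Electrical rough-in=7, EF_Plumbing rough-in=12) = 12; EF_Drywall = 12+5 = 17
ES_Painting = 3; EF_Painting = 3+11 = 14
ES_Flooring = max(EF_Plumbing rough-in=12, EF_Insulation=3) = 12; EF_Flooring = 12+10 = 22
ES_Trim work = 3; EF_Trim work = 3+13 = 16
ES_Final inspection = 13; EF_Final inspection = 13+5 = 18
ES_Landscaping = max(EF_Drywall=17, EF_Painting=14, EF_Flooring=22, EF_Trim work=16, EF_Final inspection=18) = 22; EF_Landscaping = 22+4 = 26
Expected project duration μ = 26 days. Critical path: Plumbing rough-in → Flooring → Landscaping.

Variance along critical path = 4.000 + 4.000 + 5.444 = 13.444; σ = 3.667 days.
D = μ + z·σ = 26 + 1.282·3.667 = 30.7 days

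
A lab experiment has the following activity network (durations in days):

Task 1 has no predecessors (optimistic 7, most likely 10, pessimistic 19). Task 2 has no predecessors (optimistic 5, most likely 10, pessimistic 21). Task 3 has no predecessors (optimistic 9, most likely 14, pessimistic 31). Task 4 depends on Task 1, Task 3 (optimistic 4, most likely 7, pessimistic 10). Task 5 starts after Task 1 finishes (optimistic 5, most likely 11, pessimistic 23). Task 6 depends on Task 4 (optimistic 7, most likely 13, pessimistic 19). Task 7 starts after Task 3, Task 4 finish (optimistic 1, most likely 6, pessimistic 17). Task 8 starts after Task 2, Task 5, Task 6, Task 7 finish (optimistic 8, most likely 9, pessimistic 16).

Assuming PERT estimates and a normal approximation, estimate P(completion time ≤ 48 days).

te_Task 1 = (7 + 4·10 + 19)/6 = 66/6 = 11; σ²_Task 1 = ((19−7)/6)² = 4.000
te_Task 2 = (5 + 4·10 + 21)/6 = 66/6 = 11; σ²_Task 2 = ((21−5)/6)² = 7.111
te_Task 3 = (9 + 4·14 + 31)/6 = 96/6 = 16; σ²_Task 3 = ((31−9)/6)² = 13.444
te_Task 4 = (4 + 4·7 + 10)/6 = 42/6 = 7; σ²_Task 4 = ((10−4)/6)² = 1.000
te_Task 5 = (5 + 4·11 + 23)/6 = 72/6 = 12; σ²_Task 5 = ((23−5)/6)² = 9.000
te_Task 6 = (7 + 4·13 + 19)/6 = 78/6 = 13; σ²_Task 6 = ((19−7)/6)² = 4.000
te_Task 7 = (1 + 4·6 + 17)/6 = 42/6 = 7; σ²_Task 7 = ((17−1)/6)² = 7.111
te_Task 8 = (8 + 4·9 + 16)/6 = 60/6 = 10; σ²_Task 8 = ((16−8)/6)² = 1.778

Forward pass:
ES_Task 1 = 0; EF_Task 1 = 11
ES_Task 2 = 0; EF_Task 2 = 11
ES_Task 3 = 0; EF_Task 3 = 16
ES_Task 4 = max(EF_Task 1=11, EF_Task 3=16) = 16; EF_Task 4 = 16+7 = 23
ES_Task 5 = 11; EF_Task 5 = 11+12 = 23
ES_Task 6 = 23; EF_Task 6 = 23+13 = 36
ES_Task 7 = max(EF_Task 3=16, EF_Task 4=23) = 23; EF_Task 7 = 23+7 = 30
ES_Task 8 = max(EF_Task 2=11, EF_Task 5=23, EF_Task 6=36, EF_Task 7=30) = 36; EF_Task 8 = 36+10 = 46
Expected project duration μ = 46 days. Critical path: Task 3 → Task 4 → Task 6 → Task 8.

Variance along critical path = 13.444 + 1.000 + 4.000 + 1.778 = 20.222; σ = √20.222 = 4.497 days.
Z = (48 − 46) / 4.497 = 0.445
P(T ≤ 48) = Φ(0.445) ≈ 0.672

0.672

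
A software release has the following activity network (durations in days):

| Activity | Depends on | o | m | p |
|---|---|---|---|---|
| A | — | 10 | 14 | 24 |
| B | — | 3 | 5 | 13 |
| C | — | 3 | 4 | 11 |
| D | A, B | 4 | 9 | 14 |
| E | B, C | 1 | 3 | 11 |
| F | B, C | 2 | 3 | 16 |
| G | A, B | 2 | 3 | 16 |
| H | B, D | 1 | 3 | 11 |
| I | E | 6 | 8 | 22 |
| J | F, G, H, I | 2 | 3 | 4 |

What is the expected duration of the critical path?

te_A = (10 + 4·14 + 24)/6 = 90/6 = 15
te_B = (3 + 4·5 + 13)/6 = 36/6 = 6
te_C = (3 + 4·4 + 11)/6 = 30/6 = 5
te_D = (4 + 4·9 + 14)/6 = 54/6 = 9
te_E = (1 + 4·3 + 11)/6 = 24/6 = 4
te_F = (2 + 4·3 + 16)/6 = 30/6 = 5
te_G = (2 + 4·3 + 16)/6 = 30/6 = 5
te_H = (1 + 4·3 + 11)/6 = 24/6 = 4
te_I = (6 + 4·8 + 22)/6 = 60/6 = 10
te_J = (2 + 4·3 + 4)/6 = 18/6 = 3

Forward pass:
ES_A = 0; EF_A = 15
ES_B = 0; EF_B = 6
ES_C = 0; EF_C = 5
ES_D = max(EF_A=15, EF_B=6) = 15; EF_D = 15+9 = 24
ES_E = max(EF_B=6, EF_C=5) = 6; EF_E = 6+4 = 10
ES_F = max(EF_B=6, EF_C=5) = 6; EF_F = 6+5 = 11
ES_G = max(EF_A=15, EF_B=6) = 15; EF_G = 15+5 = 20
ES_H = max(EF_B=6, EF_D=24) = 24; EF_H = 24+4 = 28
ES_I = 10; EF_I = 10+10 = 20
ES_J = max(EF_F=11, EF_G=20, EF_H=28, EF_I=20) = 28; EF_J = 28+3 = 31
Expected project duration μ = 31 days. Critical path: A → D → H → J.

31 days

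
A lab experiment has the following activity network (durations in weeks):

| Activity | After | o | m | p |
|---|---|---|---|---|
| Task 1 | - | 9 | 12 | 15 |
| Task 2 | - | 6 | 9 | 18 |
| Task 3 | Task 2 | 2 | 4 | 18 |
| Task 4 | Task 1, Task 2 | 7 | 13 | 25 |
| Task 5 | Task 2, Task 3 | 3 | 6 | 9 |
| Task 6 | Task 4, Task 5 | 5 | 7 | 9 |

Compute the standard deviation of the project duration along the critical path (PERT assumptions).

3.23 weeks

te_Task 1 = (9 + 4·12 + 15)/6 = 72/6 = 12; σ²_Task 1 = ((15−9)/6)² = 1.000
te_Task 2 = (6 + 4·9 + 18)/6 = 60/6 = 10; σ²_Task 2 = ((18−6)/6)² = 4.000
te_Task 3 = (2 + 4·4 + 18)/6 = 36/6 = 6; σ²_Task 3 = ((18−2)/6)² = 7.111
te_Task 4 = (7 + 4·13 + 25)/6 = 84/6 = 14; σ²_Task 4 = ((25−7)/6)² = 9.000
te_Task 5 = (3 + 4·6 + 9)/6 = 36/6 = 6; σ²_Task 5 = ((9−3)/6)² = 1.000
te_Task 6 = (5 + 4·7 + 9)/6 = 42/6 = 7; σ²_Task 6 = ((9−5)/6)² = 0.444

Forward pass:
ES_Task 1 = 0; EF_Task 1 = 12
ES_Task 2 = 0; EF_Task 2 = 10
ES_Task 3 = 10; EF_Task 3 = 10+6 = 16
ES_Task 4 = max(EF_Task 1=12, EF_Task 2=10) = 12; EF_Task 4 = 12+14 = 26
ES_Task 5 = max(EF_Task 2=10, EF_Task 3=16) = 16; EF_Task 5 = 16+6 = 22
ES_Task 6 = max(EF_Task 4=26, EF_Task 5=22) = 26; EF_Task 6 = 26+7 = 33
Expected project duration μ = 33 weeks. Critical path: Task 1 → Task 4 → Task 6.

Variance along critical path = 1.000 + 9.000 + 0.444 = 10.444
σ = √10.444 = 3.232 weeks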